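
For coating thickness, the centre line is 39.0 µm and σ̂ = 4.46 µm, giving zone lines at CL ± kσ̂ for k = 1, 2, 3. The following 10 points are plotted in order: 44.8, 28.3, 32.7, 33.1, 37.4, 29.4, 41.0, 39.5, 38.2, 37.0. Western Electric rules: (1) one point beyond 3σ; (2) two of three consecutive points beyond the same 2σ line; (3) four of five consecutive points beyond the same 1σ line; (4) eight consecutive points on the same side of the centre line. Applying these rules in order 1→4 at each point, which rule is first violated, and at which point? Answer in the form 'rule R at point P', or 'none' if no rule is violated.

rule 3 at point 6

Zone of each point (C = within 1σ̂, B = 1σ̂–2σ̂, A = 2σ̂–3σ̂, * = beyond 3σ̂; sign = side of CL): 1:+B, 2:-A, 3:-B, 4:-B, 5:-C, 6:-A, 7:+C, 8:+C, 9:-C, 10:-C
Rule 3 (four of five consecutive points beyond the same 1σ limit) is satisfied at point 6.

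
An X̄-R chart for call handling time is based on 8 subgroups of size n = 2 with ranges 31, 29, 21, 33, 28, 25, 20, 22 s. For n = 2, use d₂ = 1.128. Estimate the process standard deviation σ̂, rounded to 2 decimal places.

R̄ = (31 + 29 + 21 + 33 + 28 + 25 + 20 + 22) / 8 = 26.1250
σ̂ = R̄ / d₂ = 26.1250 / 1.128 = 23.1605

23.16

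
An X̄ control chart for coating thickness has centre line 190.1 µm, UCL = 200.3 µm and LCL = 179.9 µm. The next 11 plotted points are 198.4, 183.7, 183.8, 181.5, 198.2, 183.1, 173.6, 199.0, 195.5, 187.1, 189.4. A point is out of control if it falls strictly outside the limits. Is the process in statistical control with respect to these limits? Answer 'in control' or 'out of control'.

Compare each point to [179.9, 200.3]: sample 7 = 173.6 < LCL.

out of control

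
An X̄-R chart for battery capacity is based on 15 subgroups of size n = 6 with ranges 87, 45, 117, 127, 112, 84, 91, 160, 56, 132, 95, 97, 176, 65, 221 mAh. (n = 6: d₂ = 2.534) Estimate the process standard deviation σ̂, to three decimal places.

43.804

R̄ = (87 + 45 + 117 + 127 + 112 + 84 + 91 + 160 + 56 + 132 + 95 + 97 + 176 + 65 + 221) / 15 = 111.0000
σ̂ = R̄ / d₂ = 111.0000 / 2.534 = 43.8043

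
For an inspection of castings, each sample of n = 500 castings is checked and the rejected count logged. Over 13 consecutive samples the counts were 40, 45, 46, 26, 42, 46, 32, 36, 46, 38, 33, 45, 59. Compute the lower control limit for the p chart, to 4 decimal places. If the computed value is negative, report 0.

p̄ = Σdᵢ / (k·n) = 534 / (13 × 500) = 0.08215
LCL = p̄ − 3·√(p̄(1−p̄)/n) = 0.08215 − 3 × 0.01228 = 0.04531

0.0453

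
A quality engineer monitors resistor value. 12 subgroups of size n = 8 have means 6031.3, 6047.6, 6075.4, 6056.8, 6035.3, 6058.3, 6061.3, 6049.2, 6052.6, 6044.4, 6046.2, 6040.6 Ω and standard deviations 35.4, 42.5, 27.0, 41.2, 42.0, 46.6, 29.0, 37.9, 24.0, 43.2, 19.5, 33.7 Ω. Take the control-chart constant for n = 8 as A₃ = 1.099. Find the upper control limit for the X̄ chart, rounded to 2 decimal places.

X̄̄ = (6031.3 + 6047.6 + 6075.4 + 6056.8 + 6035.3 + 6058.3 + 6061.3 + 6049.2 + 6052.6 + 6044.4 + 6046.2 + 6040.6) / 12 = 6049.9167
s̄ = (35.4 + 42.5 + 27.0 + 41.2 + 42.0 + 46.6 + 29.0 + 37.9 + 24.0 + 43.2 + 19.5 + 33.7) / 12 = 35.1667
UCL = X̄̄ + A₃·s̄ = 6049.9167 + 1.099 × 35.1667 = 6088.5648

6088.56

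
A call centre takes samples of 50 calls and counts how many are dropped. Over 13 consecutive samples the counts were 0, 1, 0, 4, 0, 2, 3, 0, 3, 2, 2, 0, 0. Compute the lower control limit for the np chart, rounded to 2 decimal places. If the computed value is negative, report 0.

p̄ = Σdᵢ / (k·n) = 17 / (13 × 50) = 0.02615
LCL = np̄ − 3·√(np̄(1−p̄)) = 1.3077 − 3 × 1.1285 = -2.0778 → 0 (negative, so LCL = 0)

0.00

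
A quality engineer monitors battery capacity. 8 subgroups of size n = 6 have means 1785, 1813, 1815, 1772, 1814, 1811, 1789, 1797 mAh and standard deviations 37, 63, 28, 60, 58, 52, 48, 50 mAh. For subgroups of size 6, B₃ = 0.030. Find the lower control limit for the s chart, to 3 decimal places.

s̄ = (37 + 63 + 28 + 60 + 58 + 52 + 48 + 50) / 8 = 49.5000
LCL_s = B₃·s̄ = 0.030 × 49.5000 = 1.4850

1.485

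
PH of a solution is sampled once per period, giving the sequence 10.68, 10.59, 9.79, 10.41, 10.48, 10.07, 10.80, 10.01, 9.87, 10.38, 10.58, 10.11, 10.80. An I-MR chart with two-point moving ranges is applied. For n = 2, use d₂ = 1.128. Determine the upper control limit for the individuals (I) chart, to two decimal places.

11.57

X̄ = (10.68 + 10.59 + 9.79 + 10.41 + 10.48 + 10.07 + 10.80 + 10.01 + 9.87 + 10.38 + 10.58 + 10.11 + 10.80) / 13 = 10.3515
Moving ranges: 0.09, 0.80, 0.62, 0.07, 0.41, 0.73, 0.79, 0.14, 0.51, 0.20, 0.47, 0.69; M̄R̄ = 5.5200 / 12 = 0.4600
UCL = X̄ + 3·M̄R̄/d₂ = 10.3515 + 3 × 0.4600 / 1.128 = 11.5749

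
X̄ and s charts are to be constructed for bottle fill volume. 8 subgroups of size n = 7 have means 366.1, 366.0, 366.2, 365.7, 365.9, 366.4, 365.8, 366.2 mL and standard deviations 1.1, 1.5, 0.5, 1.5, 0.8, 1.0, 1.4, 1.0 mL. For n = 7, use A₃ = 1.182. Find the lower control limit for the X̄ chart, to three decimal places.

364.737

X̄̄ = (366.1 + 366.0 + 366.2 + 365.7 + 365.9 + 366.4 + 365.8 + 366.2) / 8 = 366.0375
s̄ = (1.1 + 1.5 + 0.5 + 1.5 + 0.8 + 1.0 + 1.4 + 1.0) / 8 = 1.1000
LCL = X̄̄ − A₃·s̄ = 366.0375 − 1.182 × 1.1000 = 364.7373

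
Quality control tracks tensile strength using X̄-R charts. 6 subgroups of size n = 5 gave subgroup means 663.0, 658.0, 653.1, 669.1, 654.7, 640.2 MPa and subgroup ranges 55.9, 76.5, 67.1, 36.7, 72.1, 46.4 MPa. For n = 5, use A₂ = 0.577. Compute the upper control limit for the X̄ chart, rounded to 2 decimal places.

X̄̄ = (663.0 + 658.0 + 653.1 + 669.1 + 654.7 + 640.2) / 6 = 3938.1000 / 6 = 656.3500
R̄ = (55.9 + 76.5 + 67.1 + 36.7 + 72.1 + 46.4) / 6 = 354.7000 / 6 = 59.1167
UCL = X̄̄ + A₂·R̄ = 656.3500 + 0.577 × 59.1167 = 690.4603

690.46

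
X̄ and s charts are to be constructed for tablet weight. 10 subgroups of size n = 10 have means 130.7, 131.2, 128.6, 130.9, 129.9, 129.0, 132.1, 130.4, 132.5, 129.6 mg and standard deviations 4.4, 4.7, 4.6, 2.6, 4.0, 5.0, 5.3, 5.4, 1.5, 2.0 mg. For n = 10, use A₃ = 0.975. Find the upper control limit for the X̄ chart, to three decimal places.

134.341

X̄̄ = (130.7 + 131.2 + 128.6 + 130.9 + 129.9 + 129.0 + 132.1 + 130.4 + 132.5 + 129.6) / 10 = 130.4900
s̄ = (4.4 + 4.7 + 4.6 + 2.6 + 4.0 + 5.0 + 5.3 + 5.4 + 1.5 + 2.0) / 10 = 3.9500
UCL = X̄̄ + A₃·s̄ = 130.4900 + 0.975 × 3.9500 = 134.3413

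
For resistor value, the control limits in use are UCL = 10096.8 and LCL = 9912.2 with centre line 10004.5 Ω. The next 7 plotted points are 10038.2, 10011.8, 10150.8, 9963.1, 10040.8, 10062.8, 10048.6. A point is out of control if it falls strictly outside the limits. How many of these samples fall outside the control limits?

Compare each point to [9912.2, 10096.8]: sample 3 = 10150.8 > UCL.

1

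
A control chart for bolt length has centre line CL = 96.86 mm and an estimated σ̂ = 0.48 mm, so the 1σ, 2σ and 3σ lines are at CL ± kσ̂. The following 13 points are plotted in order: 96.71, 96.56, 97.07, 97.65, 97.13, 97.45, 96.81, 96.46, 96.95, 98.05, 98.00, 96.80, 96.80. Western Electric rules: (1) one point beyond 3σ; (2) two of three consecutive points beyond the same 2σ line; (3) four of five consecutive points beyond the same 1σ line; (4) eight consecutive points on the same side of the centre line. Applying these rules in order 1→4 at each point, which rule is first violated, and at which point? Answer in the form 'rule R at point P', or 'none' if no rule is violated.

Zone of each point (C = within 1σ̂, B = 1σ̂–2σ̂, A = 2σ̂–3σ̂, * = beyond 3σ̂; sign = side of CL): 1:-C, 2:-C, 3:+C, 4:+B, 5:+C, 6:+B, 7:-C, 8:-C, 9:+C, 10:+A, 11:+A, 12:-C, 13:-C
Rule 2 (two of three consecutive points beyond the same 2σ limit) is satisfied at point 11.

rule 2 at point 11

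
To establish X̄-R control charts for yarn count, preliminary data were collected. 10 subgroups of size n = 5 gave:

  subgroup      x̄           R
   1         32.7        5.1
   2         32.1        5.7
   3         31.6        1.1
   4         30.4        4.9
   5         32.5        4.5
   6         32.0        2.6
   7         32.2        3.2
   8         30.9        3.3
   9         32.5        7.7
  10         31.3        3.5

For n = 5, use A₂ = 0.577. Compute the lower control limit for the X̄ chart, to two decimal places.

29.42

X̄̄ = (32.7 + 32.1 + 31.6 + 30.4 + 32.5 + 32.0 + 32.2 + 30.9 + 32.5 + 31.3) / 10 = 318.2000 / 10 = 31.8200
R̄ = (5.1 + 5.7 + 1.1 + 4.9 + 4.5 + 2.6 + 3.2 + 3.3 + 7.7 + 3.5) / 10 = 41.6000 / 10 = 4.1600
LCL = X̄̄ − A₂·R̄ = 31.8200 − 0.577 × 4.1600 = 29.4197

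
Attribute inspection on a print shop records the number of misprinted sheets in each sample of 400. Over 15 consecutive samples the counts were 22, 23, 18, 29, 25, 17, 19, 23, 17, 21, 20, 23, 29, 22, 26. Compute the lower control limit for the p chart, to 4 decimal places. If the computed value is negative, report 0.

p̄ = Σdᵢ / (k·n) = 334 / (15 × 400) = 0.05567
LCL = p̄ − 3·√(p̄(1−p̄)/n) = 0.05567 − 3 × 0.01146 = 0.02128

0.0213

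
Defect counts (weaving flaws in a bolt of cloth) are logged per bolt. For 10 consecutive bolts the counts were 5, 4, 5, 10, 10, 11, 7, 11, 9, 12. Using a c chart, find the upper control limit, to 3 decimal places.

c̄ = (5 + 4 + 5 + 10 + 10 + 11 + 7 + 11 + 9 + 12) / 10 = 84 / 10 = 8.4000
UCL = c̄ + 3√c̄ = 8.4000 + 3 × √8.4000 = 8.4000 + 3 × 2.8983 = 17.0948

17.095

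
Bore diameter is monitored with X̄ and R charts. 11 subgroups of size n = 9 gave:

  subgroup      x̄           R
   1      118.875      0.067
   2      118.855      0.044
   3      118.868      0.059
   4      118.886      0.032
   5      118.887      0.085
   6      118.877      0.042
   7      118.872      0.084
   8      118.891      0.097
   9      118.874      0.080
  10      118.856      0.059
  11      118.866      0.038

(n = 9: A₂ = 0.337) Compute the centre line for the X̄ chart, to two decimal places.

118.87

X̄̄ = (118.875 + 118.855 + 118.868 + 118.886 + 118.887 + 118.877 + 118.872 + 118.891 + 118.874 + 118.856 + 118.866) / 11 = 1307.6070 / 11 = 118.8734
CL = X̄̄ = 118.8734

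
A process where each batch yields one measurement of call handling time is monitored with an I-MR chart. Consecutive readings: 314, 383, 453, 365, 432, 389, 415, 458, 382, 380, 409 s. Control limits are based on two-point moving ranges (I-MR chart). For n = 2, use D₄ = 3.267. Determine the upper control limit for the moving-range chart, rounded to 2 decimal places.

Moving ranges: 69, 70, 88, 67, 43, 26, 43, 76, 2, 29; M̄R̄ = 513.0000 / 10 = 51.3000
UCL_MR = D₄·M̄R̄ = 3.267 × 51.3000 = 167.5971

167.60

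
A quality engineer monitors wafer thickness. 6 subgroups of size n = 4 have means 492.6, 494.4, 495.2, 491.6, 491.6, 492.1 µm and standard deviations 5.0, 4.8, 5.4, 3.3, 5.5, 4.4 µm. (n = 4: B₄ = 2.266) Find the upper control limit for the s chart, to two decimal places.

10.73

s̄ = (5.0 + 4.8 + 5.4 + 3.3 + 5.5 + 4.4) / 6 = 4.7333
UCL_s = B₄·s̄ = 2.266 × 4.7333 = 10.7257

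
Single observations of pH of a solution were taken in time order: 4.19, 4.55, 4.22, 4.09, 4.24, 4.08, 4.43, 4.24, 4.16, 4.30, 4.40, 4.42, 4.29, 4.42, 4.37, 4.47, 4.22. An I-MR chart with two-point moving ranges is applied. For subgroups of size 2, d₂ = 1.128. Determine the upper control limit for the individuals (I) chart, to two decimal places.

X̄ = (4.19 + 4.55 + 4.22 + 4.09 + 4.24 + 4.08 + 4.43 + 4.24 + 4.16 + 4.30 + 4.40 + 4.42 + 4.29 + 4.42 + 4.37 + 4.47 + 4.22) / 17 = 4.2994
Moving ranges: 0.36, 0.33, 0.13, 0.15, 0.16, 0.35, 0.19, 0.08, 0.14, 0.10, 0.02, 0.13, 0.13, 0.05, 0.10, 0.25; M̄R̄ = 2.6700 / 16 = 0.1669
UCL = X̄ + 3·M̄R̄/d₂ = 4.2994 + 3 × 0.1669 / 1.128 = 4.7432

4.74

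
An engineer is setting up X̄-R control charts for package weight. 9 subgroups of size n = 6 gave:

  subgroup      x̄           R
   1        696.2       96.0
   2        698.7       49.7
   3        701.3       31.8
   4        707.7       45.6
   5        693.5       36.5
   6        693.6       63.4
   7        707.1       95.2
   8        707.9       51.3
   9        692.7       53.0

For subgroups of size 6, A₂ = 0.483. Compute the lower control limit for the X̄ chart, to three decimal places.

671.815

X̄̄ = (696.2 + 698.7 + 701.3 + 707.7 + 693.5 + 693.6 + 707.1 + 707.9 + 692.7) / 9 = 6298.7000 / 9 = 699.8556
R̄ = (96.0 + 49.7 + 31.8 + 45.6 + 36.5 + 63.4 + 95.2 + 51.3 + 53.0) / 9 = 522.5000 / 9 = 58.0556
LCL = X̄̄ − A₂·R̄ = 699.8556 − 0.483 × 58.0556 = 671.8147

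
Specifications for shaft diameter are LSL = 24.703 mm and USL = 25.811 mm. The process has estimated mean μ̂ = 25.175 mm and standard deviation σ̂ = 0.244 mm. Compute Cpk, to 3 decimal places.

Cpu = (USL − μ̂) / (3σ̂) = (25.811 − 25.175) / (3 × 0.244) = 0.8689; Cpl = (μ̂ − LSL) / (3σ̂) = (25.175 − 24.703) / (3 × 0.244) = 0.6448; Cpk = min(Cpu, Cpl) = 0.6448

0.645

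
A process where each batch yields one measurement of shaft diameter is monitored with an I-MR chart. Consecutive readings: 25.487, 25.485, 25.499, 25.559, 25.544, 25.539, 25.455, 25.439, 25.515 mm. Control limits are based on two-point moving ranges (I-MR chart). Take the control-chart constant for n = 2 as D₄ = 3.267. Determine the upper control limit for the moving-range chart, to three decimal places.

Moving ranges: 0.002, 0.014, 0.060, 0.015, 0.005, 0.084, 0.016, 0.076; M̄R̄ = 0.2720 / 8 = 0.0340
UCL_MR = D₄·M̄R̄ = 3.267 × 0.0340 = 0.1111

0.111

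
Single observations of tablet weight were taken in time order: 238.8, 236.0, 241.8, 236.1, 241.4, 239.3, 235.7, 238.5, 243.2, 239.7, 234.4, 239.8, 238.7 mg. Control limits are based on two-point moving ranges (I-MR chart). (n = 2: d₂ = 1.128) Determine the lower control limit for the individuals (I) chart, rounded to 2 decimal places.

X̄ = (238.8 + 236.0 + 241.8 + 236.1 + 241.4 + 239.3 + 235.7 + 238.5 + 243.2 + 239.7 + 234.4 + 239.8 + 238.7) / 13 = 238.7231
Moving ranges: 2.8, 5.8, 5.7, 5.3, 2.1, 3.6, 2.8, 4.7, 3.5, 5.3, 5.4, 1.1; M̄R̄ = 48.1000 / 12 = 4.0083
LCL = X̄ − 3·M̄R̄/d₂ = 238.7231 − 3 × 4.0083 / 1.128 = 228.0626

228.06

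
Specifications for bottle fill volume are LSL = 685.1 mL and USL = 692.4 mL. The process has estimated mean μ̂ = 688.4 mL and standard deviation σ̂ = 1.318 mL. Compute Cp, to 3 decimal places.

0.923

Cp = (USL − LSL) / (6σ̂) = (692.4 − 685.1) / (6 × 1.318) = 7.3000 / 7.9080 = 0.9231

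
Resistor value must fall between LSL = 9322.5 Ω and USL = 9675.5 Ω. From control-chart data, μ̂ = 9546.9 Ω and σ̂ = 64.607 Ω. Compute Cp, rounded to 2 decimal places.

Cp = (USL − LSL) / (6σ̂) = (9675.5 − 9322.5) / (6 × 64.607) = 353.0000 / 387.6420 = 0.9106

0.91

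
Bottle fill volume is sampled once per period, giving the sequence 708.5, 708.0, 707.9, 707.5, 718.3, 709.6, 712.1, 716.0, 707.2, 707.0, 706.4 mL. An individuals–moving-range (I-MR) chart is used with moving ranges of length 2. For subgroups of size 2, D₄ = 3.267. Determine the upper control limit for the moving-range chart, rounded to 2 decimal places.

11.92

Moving ranges: 0.5, 0.1, 0.4, 10.8, 8.7, 2.5, 3.9, 8.8, 0.2, 0.6; M̄R̄ = 36.5000 / 10 = 3.6500
UCL_MR = D₄·M̄R̄ = 3.267 × 3.6500 = 11.9245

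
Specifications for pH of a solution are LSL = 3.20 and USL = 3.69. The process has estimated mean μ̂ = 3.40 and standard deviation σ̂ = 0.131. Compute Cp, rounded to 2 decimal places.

Cp = (USL − LSL) / (6σ̂) = (3.69 − 3.20) / (6 × 0.131) = 0.4900 / 0.7860 = 0.6234

0.62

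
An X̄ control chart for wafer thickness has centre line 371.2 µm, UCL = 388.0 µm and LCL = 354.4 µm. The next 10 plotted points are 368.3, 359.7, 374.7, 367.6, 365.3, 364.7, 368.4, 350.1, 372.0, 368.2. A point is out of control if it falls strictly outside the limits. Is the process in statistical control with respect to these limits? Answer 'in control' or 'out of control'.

Compare each point to [354.4, 388.0]: sample 8 = 350.1 < LCL.

out of control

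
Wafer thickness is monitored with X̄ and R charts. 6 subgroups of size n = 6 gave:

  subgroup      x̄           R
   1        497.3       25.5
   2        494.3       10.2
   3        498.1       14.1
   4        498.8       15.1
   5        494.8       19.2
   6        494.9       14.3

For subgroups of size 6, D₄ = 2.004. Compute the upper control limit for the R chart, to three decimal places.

32.866

R̄ = (25.5 + 10.2 + 14.1 + 15.1 + 19.2 + 14.3) / 6 = 98.4000 / 6 = 16.4000
UCL_R = D₄·R̄ = 2.004 × 16.4000 = 32.8656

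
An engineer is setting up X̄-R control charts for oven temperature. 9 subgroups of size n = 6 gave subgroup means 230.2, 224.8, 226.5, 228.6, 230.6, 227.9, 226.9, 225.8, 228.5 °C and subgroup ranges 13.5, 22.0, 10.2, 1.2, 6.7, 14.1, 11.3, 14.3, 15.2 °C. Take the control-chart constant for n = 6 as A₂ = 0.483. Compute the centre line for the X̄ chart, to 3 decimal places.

227.756

X̄̄ = (230.2 + 224.8 + 226.5 + 228.6 + 230.6 + 227.9 + 226.9 + 225.8 + 228.5) / 9 = 2049.8000 / 9 = 227.7556
CL = X̄̄ = 227.7556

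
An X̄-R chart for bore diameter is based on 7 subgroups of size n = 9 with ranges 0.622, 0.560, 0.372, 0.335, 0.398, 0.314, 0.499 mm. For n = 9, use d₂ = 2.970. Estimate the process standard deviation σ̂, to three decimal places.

0.149

R̄ = (0.622 + 0.560 + 0.372 + 0.335 + 0.398 + 0.314 + 0.499) / 7 = 0.4429
σ̂ = R̄ / d₂ = 0.4429 / 2.970 = 0.1491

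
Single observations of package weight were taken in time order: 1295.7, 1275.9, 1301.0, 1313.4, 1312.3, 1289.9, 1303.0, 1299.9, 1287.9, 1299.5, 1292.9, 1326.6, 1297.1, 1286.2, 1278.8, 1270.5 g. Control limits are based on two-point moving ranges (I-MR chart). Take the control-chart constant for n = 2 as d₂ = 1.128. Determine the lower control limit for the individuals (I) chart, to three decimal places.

1257.187

X̄ = (1295.7 + 1275.9 + 1301.0 + 1313.4 + 1312.3 + 1289.9 + 1303.0 + 1299.9 + 1287.9 + 1299.5 + 1292.9 + 1326.6 + 1297.1 + 1286.2 + 1278.8 + 1270.5) / 16 = 1295.6625
Moving ranges: 19.8, 25.1, 12.4, 1.1, 22.4, 13.1, 3.1, 12.0, 11.6, 6.6, 33.7, 29.5, 10.9, 7.4, 8.3; M̄R̄ = 217.0000 / 15 = 14.4667
LCL = X̄ − 3·M̄R̄/d₂ = 1295.6625 − 3 × 14.4667 / 1.128 = 1257.1873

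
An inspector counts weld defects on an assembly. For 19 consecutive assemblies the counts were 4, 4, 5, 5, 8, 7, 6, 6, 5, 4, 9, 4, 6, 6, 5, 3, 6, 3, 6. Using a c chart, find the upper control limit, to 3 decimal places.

c̄ = (4 + 4 + 5 + 5 + 8 + 7 + 6 + 6 + 5 + 4 + 9 + 4 + 6 + 6 + 5 + 3 + 6 + 3 + 6) / 19 = 102 / 19 = 5.3684
UCL = c̄ + 3√c̄ = 5.3684 + 3 × √5.3684 = 5.3684 + 3 × 2.3170 = 12.3194

12.319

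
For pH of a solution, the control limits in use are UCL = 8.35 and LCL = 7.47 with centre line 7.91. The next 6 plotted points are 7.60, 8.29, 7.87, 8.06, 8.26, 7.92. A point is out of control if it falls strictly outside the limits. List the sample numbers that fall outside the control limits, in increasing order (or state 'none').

All 6 points lie within [7.47, 8.35].

none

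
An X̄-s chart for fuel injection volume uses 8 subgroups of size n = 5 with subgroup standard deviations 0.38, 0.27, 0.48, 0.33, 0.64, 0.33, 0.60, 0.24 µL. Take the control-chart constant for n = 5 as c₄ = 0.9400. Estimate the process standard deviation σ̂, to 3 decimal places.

s̄ = (0.38 + 0.27 + 0.48 + 0.33 + 0.64 + 0.33 + 0.60 + 0.24) / 8 = 0.4088
σ̂ = s̄ / c₄ = 0.4088 / 0.9400 = 0.4348

0.435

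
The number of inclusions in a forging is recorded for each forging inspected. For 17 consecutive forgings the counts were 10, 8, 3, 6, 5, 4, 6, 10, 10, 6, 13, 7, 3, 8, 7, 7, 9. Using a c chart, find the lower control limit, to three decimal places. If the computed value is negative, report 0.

c̄ = (10 + 8 + 3 + 6 + 5 + 4 + 6 + 10 + 10 + 6 + 13 + 7 + 3 + 8 + 7 + 7 + 9) / 17 = 122 / 17 = 7.1765
LCL = c̄ − 3√c̄ = 7.1765 − 3 × 2.6789 = -0.8602 → 0 (cannot be negative)

0.000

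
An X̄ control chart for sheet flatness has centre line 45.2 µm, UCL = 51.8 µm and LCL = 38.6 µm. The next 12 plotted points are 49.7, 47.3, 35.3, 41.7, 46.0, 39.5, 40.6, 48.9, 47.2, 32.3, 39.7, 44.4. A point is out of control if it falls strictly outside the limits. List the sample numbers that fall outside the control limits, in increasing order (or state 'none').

Compare each point to [38.6, 51.8]: sample 3 = 35.3 < LCL; sample 10 = 32.3 < LCL.

3, 10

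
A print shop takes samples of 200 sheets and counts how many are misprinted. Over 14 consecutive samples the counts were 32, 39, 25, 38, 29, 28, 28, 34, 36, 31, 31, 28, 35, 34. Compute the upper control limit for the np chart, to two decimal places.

47.55

p̄ = Σdᵢ / (k·n) = 448 / (14 × 200) = 0.16000
UCL = np̄ + 3·√(np̄(1−p̄)) = 32.0000 + 3 × √(32.0000×0.84000) = 32.0000 + 3 × 5.1846 = 47.5538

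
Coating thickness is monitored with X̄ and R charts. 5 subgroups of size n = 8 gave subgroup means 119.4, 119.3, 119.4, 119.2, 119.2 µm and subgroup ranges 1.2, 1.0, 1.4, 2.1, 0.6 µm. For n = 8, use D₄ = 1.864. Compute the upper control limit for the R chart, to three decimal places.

2.349

R̄ = (1.2 + 1.0 + 1.4 + 2.1 + 0.6) / 5 = 6.3000 / 5 = 1.2600
UCL_R = D₄·R̄ = 1.864 × 1.2600 = 2.3486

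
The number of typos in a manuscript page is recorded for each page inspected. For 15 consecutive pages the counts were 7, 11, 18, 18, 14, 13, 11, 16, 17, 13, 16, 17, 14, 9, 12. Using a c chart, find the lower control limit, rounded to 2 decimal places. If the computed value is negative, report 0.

2.62

c̄ = (7 + 11 + 18 + 18 + 14 + 13 + 11 + 16 + 17 + 13 + 16 + 17 + 14 + 9 + 12) / 15 = 206 / 15 = 13.7333
LCL = c̄ − 3√c̄ = 13.7333 − 3 × 3.7059 = 2.6158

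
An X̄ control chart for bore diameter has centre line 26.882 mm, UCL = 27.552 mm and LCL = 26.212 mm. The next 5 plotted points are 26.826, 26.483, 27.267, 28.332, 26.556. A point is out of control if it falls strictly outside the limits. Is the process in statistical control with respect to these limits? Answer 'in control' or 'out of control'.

out of control

Compare each point to [26.212, 27.552]: sample 4 = 28.332 > UCL.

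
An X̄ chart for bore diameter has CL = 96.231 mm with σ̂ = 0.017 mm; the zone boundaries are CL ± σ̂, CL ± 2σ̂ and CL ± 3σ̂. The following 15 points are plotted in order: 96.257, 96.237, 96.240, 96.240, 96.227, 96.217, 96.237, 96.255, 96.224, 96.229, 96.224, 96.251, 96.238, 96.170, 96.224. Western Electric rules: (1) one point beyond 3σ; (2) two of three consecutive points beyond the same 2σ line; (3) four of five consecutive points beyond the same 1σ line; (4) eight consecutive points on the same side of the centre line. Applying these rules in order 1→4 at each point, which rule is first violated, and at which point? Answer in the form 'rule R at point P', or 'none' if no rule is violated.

Zone of each point (C = within 1σ̂, B = 1σ̂–2σ̂, A = 2σ̂–3σ̂, * = beyond 3σ̂; sign = side of CL): 1:+B, 2:+C, 3:+C, 4:+C, 5:-C, 6:-C, 7:+C, 8:+B, 9:-C, 10:-C, 11:-C, 12:+B, 13:+C, 14:-*, 15:-C
Rule 1 (one point beyond the 3σ limits) is satisfied at point 14.

rule 1 at point 14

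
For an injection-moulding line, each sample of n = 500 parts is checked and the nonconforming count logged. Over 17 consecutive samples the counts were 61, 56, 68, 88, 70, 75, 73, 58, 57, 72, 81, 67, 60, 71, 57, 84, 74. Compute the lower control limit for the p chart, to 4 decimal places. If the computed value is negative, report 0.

p̄ = Σdᵢ / (k·n) = 1172 / (17 × 500) = 0.13788
LCL = p̄ − 3·√(p̄(1−p̄)/n) = 0.13788 − 3 × 0.01542 = 0.09163

0.0916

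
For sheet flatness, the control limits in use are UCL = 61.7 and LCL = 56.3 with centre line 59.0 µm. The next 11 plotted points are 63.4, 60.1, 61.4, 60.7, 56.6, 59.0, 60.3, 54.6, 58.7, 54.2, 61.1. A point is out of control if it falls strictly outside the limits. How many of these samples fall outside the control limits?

3

Compare each point to [56.3, 61.7]: sample 1 = 63.4 > UCL; sample 8 = 54.6 < LCL; sample 10 = 54.2 < LCL.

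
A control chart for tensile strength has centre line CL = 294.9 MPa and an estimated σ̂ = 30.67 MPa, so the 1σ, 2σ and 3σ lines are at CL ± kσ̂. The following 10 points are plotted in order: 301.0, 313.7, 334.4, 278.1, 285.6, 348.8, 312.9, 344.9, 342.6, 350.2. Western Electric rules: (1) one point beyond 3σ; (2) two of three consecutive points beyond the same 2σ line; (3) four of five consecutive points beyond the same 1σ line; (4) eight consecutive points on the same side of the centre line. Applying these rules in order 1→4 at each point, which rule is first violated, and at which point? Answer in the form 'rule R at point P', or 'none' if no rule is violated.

rule 3 at point 10

Zone of each point (C = within 1σ̂, B = 1σ̂–2σ̂, A = 2σ̂–3σ̂, * = beyond 3σ̂; sign = side of CL): 1:+C, 2:+C, 3:+B, 4:-C, 5:-C, 6:+B, 7:+C, 8:+B, 9:+B, 10:+B
Rule 3 (four of five consecutive points beyond the same 1σ limit) is satisfied at point 10.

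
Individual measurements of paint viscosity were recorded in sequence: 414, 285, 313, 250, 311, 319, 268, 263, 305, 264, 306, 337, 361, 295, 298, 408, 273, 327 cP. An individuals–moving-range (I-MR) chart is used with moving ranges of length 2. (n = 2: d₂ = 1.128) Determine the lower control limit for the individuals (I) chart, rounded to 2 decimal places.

X̄ = (414 + 285 + 313 + 250 + 311 + 319 + 268 + 263 + 305 + 264 + 306 + 337 + 361 + 295 + 298 + 408 + 273 + 327) / 18 = 310.9444
Moving ranges: 129, 28, 63, 61, 8, 51, 5, 42, 41, 42, 31, 24, 66, 3, 110, 135, 54; M̄R̄ = 893.0000 / 17 = 52.5294
LCL = X̄ − 3·M̄R̄/d₂ = 310.9444 − 3 × 52.5294 / 1.128 = 171.2386

171.24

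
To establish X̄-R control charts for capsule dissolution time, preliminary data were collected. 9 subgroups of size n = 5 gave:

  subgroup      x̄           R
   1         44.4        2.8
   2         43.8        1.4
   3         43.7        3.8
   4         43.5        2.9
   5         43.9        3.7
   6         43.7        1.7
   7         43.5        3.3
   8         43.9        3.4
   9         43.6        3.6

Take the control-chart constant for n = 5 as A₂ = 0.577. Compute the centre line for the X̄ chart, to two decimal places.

43.78

X̄̄ = (44.4 + 43.8 + 43.7 + 43.5 + 43.9 + 43.7 + 43.5 + 43.9 + 43.6) / 9 = 394.0000 / 9 = 43.7778
CL = X̄̄ = 43.7778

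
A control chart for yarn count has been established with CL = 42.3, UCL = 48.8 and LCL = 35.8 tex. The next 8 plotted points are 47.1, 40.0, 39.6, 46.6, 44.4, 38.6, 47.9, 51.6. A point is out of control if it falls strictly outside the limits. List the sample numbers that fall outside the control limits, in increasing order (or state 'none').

8

Compare each point to [35.8, 48.8]: sample 8 = 51.6 > UCL.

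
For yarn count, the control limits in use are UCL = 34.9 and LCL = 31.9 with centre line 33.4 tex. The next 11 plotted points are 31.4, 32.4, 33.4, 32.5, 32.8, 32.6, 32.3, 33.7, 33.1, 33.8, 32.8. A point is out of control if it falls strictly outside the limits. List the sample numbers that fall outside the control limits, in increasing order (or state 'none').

1

Compare each point to [31.9, 34.9]: sample 1 = 31.4 < LCL.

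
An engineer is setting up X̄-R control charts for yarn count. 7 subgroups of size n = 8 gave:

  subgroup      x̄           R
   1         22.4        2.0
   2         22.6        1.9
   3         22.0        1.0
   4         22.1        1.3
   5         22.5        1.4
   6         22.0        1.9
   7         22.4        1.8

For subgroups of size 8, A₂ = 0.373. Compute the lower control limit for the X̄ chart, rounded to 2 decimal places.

X̄̄ = (22.4 + 22.6 + 22.0 + 22.1 + 22.5 + 22.0 + 22.4) / 7 = 156.0000 / 7 = 22.2857
R̄ = (2.0 + 1.9 + 1.0 + 1.3 + 1.4 + 1.9 + 1.8) / 7 = 11.3000 / 7 = 1.6143
LCL = X̄̄ − A₂·R̄ = 22.2857 − 0.373 × 1.6143 = 21.6836

21.68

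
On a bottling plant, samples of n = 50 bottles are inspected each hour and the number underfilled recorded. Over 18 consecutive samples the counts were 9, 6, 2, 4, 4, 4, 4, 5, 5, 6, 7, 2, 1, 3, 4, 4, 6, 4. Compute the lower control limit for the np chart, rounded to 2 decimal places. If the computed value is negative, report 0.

0.00

p̄ = Σdᵢ / (k·n) = 80 / (18 × 50) = 0.08889
LCL = np̄ − 3·√(np̄(1−p̄)) = 4.4444 − 3 × 2.0123 = -1.5925 → 0 (negative, so LCL = 0)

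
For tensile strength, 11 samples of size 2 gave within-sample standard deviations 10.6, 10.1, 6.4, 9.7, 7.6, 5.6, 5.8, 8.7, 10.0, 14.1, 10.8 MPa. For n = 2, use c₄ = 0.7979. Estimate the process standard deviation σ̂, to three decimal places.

s̄ = (10.6 + 10.1 + 6.4 + 9.7 + 7.6 + 5.6 + 5.8 + 8.7 + 10.0 + 14.1 + 10.8) / 11 = 9.0364
σ̂ = s̄ / c₄ = 9.0364 / 0.7979 = 11.3252

11.325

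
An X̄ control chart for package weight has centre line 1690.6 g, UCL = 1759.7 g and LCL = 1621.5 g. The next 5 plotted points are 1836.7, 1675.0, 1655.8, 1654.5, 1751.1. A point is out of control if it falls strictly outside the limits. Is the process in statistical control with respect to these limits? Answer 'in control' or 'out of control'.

out of control

Compare each point to [1621.5, 1759.7]: sample 1 = 1836.7 > UCL.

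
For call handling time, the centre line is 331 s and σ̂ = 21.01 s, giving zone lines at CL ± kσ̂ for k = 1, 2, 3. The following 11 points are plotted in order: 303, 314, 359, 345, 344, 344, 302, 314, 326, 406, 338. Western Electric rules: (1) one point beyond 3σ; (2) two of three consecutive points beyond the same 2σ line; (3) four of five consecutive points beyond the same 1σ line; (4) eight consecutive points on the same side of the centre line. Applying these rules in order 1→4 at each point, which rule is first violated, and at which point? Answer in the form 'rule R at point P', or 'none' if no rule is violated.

rule 1 at point 10

Zone of each point (C = within 1σ̂, B = 1σ̂–2σ̂, A = 2σ̂–3σ̂, * = beyond 3σ̂; sign = side of CL): 1:-B, 2:-C, 3:+B, 4:+C, 5:+C, 6:+C, 7:-B, 8:-C, 9:-C, 10:+*, 11:+C
Rule 1 (one point beyond the 3σ limits) is satisfied at point 10.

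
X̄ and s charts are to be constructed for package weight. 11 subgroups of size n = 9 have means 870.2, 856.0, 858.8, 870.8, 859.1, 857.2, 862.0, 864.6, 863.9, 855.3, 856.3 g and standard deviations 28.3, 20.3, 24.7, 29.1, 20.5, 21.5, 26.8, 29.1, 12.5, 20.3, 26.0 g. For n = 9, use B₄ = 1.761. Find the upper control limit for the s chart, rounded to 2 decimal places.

s̄ = (28.3 + 20.3 + 24.7 + 29.1 + 20.5 + 21.5 + 26.8 + 29.1 + 12.5 + 20.3 + 26.0) / 11 = 23.5545
UCL_s = B₄·s̄ = 1.761 × 23.5545 = 41.4796

41.48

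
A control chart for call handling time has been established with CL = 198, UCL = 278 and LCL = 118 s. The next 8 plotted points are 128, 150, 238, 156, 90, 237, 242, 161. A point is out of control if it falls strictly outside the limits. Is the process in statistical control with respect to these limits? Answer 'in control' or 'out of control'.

Compare each point to [118, 278]: sample 5 = 90 < LCL.

out of control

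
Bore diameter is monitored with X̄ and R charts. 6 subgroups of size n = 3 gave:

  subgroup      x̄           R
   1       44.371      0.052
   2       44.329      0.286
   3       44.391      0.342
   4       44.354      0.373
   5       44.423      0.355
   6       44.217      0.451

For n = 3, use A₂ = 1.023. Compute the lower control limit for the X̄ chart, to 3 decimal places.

44.031

X̄̄ = (44.371 + 44.329 + 44.391 + 44.354 + 44.423 + 44.217) / 6 = 266.0850 / 6 = 44.3475
R̄ = (0.052 + 0.286 + 0.342 + 0.373 + 0.355 + 0.451) / 6 = 1.8590 / 6 = 0.3098
LCL = X̄̄ − A₂·R̄ = 44.3475 − 1.023 × 0.3098 = 44.0305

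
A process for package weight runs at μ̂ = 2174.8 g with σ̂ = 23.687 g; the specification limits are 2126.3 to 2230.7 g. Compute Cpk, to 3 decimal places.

0.683

Cpu = (USL − μ̂) / (3σ̂) = (2230.7 − 2174.8) / (3 × 23.687) = 0.7866; Cpl = (μ̂ − LSL) / (3σ̂) = (2174.8 − 2126.3) / (3 × 23.687) = 0.6825; Cpk = min(Cpu, Cpl) = 0.6825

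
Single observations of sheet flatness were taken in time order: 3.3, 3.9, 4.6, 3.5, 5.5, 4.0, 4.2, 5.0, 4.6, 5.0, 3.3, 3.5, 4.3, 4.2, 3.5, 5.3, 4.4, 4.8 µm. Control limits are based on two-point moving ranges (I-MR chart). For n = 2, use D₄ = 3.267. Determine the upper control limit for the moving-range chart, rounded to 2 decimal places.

Moving ranges: 0.6, 0.7, 1.1, 2.0, 1.5, 0.2, 0.8, 0.4, 0.4, 1.7, 0.2, 0.8, 0.1, 0.7, 1.8, 0.9, 0.4; M̄R̄ = 14.3000 / 17 = 0.8412
UCL_MR = D₄·M̄R̄ = 3.267 × 0.8412 = 2.7481

2.75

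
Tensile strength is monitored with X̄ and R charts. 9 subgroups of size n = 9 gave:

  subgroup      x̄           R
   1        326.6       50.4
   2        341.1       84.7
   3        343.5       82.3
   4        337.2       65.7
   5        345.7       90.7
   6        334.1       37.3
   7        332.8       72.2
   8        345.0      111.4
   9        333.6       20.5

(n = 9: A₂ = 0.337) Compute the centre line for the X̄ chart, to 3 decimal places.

337.733

X̄̄ = (326.6 + 341.1 + 343.5 + 337.2 + 345.7 + 334.1 + 332.8 + 345.0 + 333.6) / 9 = 3039.6000 / 9 = 337.7333
CL = X̄̄ = 337.7333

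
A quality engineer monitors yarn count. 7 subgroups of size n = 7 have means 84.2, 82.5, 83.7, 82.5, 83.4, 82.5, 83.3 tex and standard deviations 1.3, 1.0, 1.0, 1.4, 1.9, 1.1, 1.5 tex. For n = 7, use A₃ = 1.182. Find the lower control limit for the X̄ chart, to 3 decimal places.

81.604

X̄̄ = (84.2 + 82.5 + 83.7 + 82.5 + 83.4 + 82.5 + 83.3) / 7 = 83.1571
s̄ = (1.3 + 1.0 + 1.0 + 1.4 + 1.9 + 1.1 + 1.5) / 7 = 1.3143
LCL = X̄̄ − A₃·s̄ = 83.1571 − 1.182 × 1.3143 = 81.6037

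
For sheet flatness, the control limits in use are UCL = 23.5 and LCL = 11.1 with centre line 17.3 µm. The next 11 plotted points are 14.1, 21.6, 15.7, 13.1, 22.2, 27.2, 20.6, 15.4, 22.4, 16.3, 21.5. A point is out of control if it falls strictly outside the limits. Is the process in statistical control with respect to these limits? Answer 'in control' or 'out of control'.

Compare each point to [11.1, 23.5]: sample 6 = 27.2 > UCL.

out of control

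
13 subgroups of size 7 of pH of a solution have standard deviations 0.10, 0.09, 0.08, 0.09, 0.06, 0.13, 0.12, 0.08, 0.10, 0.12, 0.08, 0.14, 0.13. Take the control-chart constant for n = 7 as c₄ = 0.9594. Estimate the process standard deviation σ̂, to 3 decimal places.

0.106

s̄ = (0.10 + 0.09 + 0.08 + 0.09 + 0.06 + 0.13 + 0.12 + 0.08 + 0.10 + 0.12 + 0.08 + 0.14 + 0.13) / 13 = 0.1015
σ̂ = s̄ / c₄ = 0.1015 / 0.9594 = 0.1058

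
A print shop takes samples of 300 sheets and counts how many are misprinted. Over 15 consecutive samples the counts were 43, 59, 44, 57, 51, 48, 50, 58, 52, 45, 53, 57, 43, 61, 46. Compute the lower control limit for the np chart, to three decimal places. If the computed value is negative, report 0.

31.595

p̄ = Σdᵢ / (k·n) = 767 / (15 × 300) = 0.17044
LCL = np̄ − 3·√(np̄(1−p̄)) = 51.1333 − 3 × 6.5129 = 31.5946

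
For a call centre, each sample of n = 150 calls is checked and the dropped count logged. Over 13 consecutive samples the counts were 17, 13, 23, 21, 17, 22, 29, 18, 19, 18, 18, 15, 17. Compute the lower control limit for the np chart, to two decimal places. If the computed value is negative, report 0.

p̄ = Σdᵢ / (k·n) = 247 / (13 × 150) = 0.12667
LCL = np̄ − 3·√(np̄(1−p̄)) = 19.0000 − 3 × 4.0735 = 6.7795

6.78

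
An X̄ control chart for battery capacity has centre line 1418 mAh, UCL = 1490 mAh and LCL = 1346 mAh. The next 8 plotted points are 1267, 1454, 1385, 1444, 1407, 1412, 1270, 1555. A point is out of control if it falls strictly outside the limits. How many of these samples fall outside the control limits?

3

Compare each point to [1346, 1490]: sample 1 = 1267 < LCL; sample 7 = 1270 < LCL; sample 8 = 1555 > UCL.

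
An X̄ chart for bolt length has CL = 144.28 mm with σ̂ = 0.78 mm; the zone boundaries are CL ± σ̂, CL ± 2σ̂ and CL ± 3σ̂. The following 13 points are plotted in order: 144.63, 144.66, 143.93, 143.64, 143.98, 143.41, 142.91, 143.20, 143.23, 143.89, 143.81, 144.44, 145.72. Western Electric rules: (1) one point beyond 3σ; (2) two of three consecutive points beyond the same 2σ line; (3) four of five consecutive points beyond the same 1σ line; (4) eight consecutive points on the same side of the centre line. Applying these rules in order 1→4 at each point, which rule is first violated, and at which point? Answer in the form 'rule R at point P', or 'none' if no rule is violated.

Zone of each point (C = within 1σ̂, B = 1σ̂–2σ̂, A = 2σ̂–3σ̂, * = beyond 3σ̂; sign = side of CL): 1:+C, 2:+C, 3:-C, 4:-C, 5:-C, 6:-B, 7:-B, 8:-B, 9:-B, 10:-C, 11:-C, 12:+C, 13:+B
Rule 3 (four of five consecutive points beyond the same 1σ limit) is satisfied at point 9.

rule 3 at point 9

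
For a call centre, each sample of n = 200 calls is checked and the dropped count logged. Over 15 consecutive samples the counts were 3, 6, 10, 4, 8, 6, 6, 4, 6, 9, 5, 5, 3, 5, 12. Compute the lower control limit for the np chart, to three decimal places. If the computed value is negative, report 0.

p̄ = Σdᵢ / (k·n) = 92 / (15 × 200) = 0.03067
LCL = np̄ − 3·√(np̄(1−p̄)) = 6.1333 − 3 × 2.4383 = -1.1815 → 0 (negative, so LCL = 0)

0.000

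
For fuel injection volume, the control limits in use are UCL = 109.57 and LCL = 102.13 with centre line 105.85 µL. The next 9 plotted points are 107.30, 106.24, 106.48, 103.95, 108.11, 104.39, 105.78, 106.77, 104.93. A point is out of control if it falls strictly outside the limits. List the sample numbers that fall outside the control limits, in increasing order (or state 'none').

All 9 points lie within [102.13, 109.57].

none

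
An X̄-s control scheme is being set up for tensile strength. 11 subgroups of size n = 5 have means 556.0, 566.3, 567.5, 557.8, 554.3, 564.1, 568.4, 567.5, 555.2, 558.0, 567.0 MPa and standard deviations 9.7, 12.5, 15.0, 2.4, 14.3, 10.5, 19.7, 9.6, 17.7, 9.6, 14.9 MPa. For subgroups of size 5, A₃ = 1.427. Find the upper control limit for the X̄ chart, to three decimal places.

579.639

X̄̄ = (556.0 + 566.3 + 567.5 + 557.8 + 554.3 + 564.1 + 568.4 + 567.5 + 555.2 + 558.0 + 567.0) / 11 = 562.0091
s̄ = (9.7 + 12.5 + 15.0 + 2.4 + 14.3 + 10.5 + 19.7 + 9.6 + 17.7 + 9.6 + 14.9) / 11 = 12.3545
UCL = X̄̄ + A₃·s̄ = 562.0091 + 1.427 × 12.3545 = 579.6390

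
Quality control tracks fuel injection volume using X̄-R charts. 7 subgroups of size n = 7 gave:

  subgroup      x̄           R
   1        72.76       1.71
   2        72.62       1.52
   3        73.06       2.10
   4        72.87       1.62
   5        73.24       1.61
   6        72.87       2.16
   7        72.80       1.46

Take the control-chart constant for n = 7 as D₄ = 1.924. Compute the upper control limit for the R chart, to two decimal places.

R̄ = (1.71 + 1.52 + 2.10 + 1.62 + 1.61 + 2.16 + 1.46) / 7 = 12.1800 / 7 = 1.7400
UCL_R = D₄·R̄ = 1.924 × 1.7400 = 3.3478

3.35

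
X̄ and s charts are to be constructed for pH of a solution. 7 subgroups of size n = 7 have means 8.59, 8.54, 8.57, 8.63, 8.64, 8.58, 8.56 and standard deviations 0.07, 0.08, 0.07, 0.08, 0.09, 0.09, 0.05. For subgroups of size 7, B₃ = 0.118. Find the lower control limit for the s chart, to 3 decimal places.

s̄ = (0.07 + 0.08 + 0.07 + 0.08 + 0.09 + 0.09 + 0.05) / 7 = 0.0757
LCL_s = B₃·s̄ = 0.118 × 0.0757 = 0.0089

0.009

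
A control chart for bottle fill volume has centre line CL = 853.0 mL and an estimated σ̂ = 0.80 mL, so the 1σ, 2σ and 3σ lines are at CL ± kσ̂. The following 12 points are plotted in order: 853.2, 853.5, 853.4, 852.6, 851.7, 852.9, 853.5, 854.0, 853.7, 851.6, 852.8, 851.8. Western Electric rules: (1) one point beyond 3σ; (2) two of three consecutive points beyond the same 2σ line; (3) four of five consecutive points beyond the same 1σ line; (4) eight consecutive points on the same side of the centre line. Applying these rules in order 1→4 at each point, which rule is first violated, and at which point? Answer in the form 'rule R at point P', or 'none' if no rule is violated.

Zone of each point (C = within 1σ̂, B = 1σ̂–2σ̂, A = 2σ̂–3σ̂, * = beyond 3σ̂; sign = side of CL): 1:+C, 2:+C, 3:+C, 4:-C, 5:-B, 6:-C, 7:+C, 8:+B, 9:+C, 10:-B, 11:-C, 12:-B
No rule fires across all 12 points.

none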